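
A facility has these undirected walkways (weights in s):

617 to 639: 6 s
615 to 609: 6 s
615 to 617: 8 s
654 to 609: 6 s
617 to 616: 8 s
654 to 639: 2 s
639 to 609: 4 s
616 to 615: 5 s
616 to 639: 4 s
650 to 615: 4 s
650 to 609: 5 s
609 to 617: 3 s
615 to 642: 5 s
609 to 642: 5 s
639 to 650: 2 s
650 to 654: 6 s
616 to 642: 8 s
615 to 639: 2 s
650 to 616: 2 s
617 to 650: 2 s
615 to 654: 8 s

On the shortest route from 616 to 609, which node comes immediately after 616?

Compare a few routes:
616 - 617 - 609: 8+3 = 11
616 - 650 - 609: 2+5 = 7
616 - 650 - 639 - 609: 2+2+4 = 8
616 - 639 - 609: 4+4 = 8
Cheapest is 616 - 650 - 609 at 7 s.
So from 616 the first move is to 650.

650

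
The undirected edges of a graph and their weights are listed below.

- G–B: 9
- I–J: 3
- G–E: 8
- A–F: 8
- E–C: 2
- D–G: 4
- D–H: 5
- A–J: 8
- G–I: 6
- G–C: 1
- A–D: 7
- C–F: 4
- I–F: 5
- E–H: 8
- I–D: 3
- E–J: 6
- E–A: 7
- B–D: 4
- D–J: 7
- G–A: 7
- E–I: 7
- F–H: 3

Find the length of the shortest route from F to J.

Settle nodes by increasing distance from F:
F: 0
H: 3  (via F)
C: 4  (via F)
G: 5  (via C)
I: 5  (via F)
E: 6  (via C)
A: 8  (via F)
D: 8  (via H)
J: 8  (via I)
Shortest route: F → I → J = 8.

8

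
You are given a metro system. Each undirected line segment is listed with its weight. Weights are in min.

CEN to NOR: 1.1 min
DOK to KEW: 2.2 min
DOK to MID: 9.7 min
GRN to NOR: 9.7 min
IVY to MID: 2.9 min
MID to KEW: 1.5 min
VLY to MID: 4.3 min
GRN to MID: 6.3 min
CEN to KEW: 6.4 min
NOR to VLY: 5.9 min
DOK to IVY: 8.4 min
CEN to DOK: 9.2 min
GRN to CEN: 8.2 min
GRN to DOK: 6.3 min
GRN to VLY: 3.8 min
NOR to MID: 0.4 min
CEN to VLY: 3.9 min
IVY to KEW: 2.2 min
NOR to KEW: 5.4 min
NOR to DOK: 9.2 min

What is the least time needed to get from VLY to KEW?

5.8 min

Running Dijkstra from VLY:
VLY: 0
GRN: 3.8  (via VLY)
CEN: 3.9  (via VLY)
MID: 4.3  (via VLY)
NOR: 4.7  (via MID)
KEW: 5.8  (via MID)
Shortest route: VLY–MID–KEW = 5.8 min.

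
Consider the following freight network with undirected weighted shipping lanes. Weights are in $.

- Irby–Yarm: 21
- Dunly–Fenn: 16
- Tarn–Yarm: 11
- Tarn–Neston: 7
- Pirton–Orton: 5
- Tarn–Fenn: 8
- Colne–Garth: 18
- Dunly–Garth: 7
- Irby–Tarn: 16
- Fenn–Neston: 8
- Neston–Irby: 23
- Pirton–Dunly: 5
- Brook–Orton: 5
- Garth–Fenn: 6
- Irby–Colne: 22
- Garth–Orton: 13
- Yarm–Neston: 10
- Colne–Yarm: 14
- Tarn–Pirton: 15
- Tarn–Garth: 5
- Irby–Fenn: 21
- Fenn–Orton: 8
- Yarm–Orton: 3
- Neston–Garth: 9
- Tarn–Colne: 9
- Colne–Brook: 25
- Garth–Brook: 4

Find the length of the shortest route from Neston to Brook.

Settle nodes by increasing distance from Neston:
Neston: 0
Tarn: 7  (via Neston)
Fenn: 8  (via Neston)
Garth: 9  (via Neston)
Yarm: 10  (via Neston)
Brook: 13  (via Garth)
Shortest route: Neston → Garth → Brook = $13.

$13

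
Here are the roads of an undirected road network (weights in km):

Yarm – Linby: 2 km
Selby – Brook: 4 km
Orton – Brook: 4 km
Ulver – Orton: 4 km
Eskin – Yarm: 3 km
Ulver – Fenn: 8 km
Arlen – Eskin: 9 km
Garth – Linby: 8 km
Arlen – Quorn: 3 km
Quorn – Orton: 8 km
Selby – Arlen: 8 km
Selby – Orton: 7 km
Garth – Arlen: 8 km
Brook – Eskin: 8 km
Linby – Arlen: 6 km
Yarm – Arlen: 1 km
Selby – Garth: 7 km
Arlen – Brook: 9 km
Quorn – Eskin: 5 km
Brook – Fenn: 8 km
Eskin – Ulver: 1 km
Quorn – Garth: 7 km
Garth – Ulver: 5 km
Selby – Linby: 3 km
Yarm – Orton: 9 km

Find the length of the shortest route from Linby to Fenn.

Settle nodes by increasing distance from Linby:
Linby: 0
Yarm: 2  (via Linby)
Selby: 3  (via Linby)
Arlen: 3  (via Yarm)
Eskin: 5  (via Yarm)
Ulver: 6  (via Eskin)
Quorn: 6  (via Arlen)
Brook: 7  (via Selby)
Garth: 8  (via Linby)
Orton: 10  (via Selby)
Fenn: 14  (via Ulver)
Shortest route: Linby → Yarm → Eskin → Ulver → Fenn = 14 km.

14 km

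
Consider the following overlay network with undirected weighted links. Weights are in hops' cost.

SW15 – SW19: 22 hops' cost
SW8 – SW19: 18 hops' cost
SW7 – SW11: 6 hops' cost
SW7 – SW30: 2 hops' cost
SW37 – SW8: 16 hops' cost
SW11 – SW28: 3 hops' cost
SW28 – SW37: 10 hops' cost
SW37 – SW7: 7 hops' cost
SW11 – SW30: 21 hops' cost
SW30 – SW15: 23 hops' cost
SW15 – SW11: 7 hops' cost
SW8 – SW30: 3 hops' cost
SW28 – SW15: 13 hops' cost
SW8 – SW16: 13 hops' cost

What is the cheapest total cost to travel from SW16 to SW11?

24 hops' cost

Compare a few routes:
SW16 - SW8 - SW30 - SW7 - SW11: 13+3+2+6 = 24
SW16 - SW8 - SW30 - SW11: 13+3+21 = 37
The minimum is 24 hops' cost via SW16 - SW8 - SW30 - SW7 - SW11.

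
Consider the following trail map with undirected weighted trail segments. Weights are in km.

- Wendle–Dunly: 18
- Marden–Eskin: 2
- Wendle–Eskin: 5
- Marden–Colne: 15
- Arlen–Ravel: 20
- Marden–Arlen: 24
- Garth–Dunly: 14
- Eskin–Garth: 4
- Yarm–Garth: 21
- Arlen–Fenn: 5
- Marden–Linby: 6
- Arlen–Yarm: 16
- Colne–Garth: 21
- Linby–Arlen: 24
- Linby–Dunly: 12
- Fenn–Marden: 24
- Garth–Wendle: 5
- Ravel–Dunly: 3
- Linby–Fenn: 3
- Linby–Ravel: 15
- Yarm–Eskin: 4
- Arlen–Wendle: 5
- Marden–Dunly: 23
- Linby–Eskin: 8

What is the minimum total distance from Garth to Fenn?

Candidate routes:
Garth - Eskin - Wendle - Arlen - Fenn: 4+5+5+5 = 19
Garth - Wendle - Arlen - Fenn: 5+5+5 = 15
The minimum is 15 km via Garth - Wendle - Arlen - Fenn.

15 km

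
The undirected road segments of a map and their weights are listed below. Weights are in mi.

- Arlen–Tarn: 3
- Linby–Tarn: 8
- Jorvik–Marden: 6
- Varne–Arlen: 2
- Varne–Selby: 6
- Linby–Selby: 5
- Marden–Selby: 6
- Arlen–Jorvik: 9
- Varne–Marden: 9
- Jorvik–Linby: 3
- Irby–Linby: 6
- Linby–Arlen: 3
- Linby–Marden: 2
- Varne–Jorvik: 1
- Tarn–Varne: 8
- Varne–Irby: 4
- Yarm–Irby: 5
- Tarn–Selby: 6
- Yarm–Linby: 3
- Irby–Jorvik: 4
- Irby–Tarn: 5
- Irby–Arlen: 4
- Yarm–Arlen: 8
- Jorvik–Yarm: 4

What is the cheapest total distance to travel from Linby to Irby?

Settle nodes by increasing distance from Linby:
Linby: 0
Marden: 2  (via Linby)
Arlen: 3  (via Linby)
Yarm: 3  (via Linby)
Jorvik: 3  (via Linby)
Varne: 4  (via Jorvik)
Selby: 5  (via Linby)
Tarn: 6  (via Arlen)
Irby: 6  (via Linby)
Shortest route: Linby–Irby = 6 mi.

6 mi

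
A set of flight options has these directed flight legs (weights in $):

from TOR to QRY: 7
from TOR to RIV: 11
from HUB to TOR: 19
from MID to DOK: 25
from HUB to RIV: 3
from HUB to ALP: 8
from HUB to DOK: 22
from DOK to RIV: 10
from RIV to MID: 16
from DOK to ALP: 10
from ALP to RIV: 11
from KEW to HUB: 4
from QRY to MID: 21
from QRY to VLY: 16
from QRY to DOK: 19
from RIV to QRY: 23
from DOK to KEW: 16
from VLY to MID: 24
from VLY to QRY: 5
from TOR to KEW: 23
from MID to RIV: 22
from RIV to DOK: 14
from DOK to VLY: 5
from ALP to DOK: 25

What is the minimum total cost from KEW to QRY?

Candidate routes:
KEW → HUB → RIV → QRY: 4+3+23 = 30
KEW → HUB → ALP → RIV → QRY: 4+8+11+23 = 46
KEW → HUB → DOK → VLY → QRY: 4+22+5+5 = 36
KEW → HUB → RIV → DOK → VLY → QRY: 4+3+14+5+5 = 31
Cheapest is KEW → HUB → RIV → QRY at $30.

$30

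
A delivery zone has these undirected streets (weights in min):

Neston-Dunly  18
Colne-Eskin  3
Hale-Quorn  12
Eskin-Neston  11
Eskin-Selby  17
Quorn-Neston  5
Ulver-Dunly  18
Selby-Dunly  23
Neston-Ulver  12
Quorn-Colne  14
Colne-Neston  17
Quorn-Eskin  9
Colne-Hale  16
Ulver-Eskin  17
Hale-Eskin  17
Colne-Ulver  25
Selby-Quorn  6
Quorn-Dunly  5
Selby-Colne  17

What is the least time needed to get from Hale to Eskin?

Shortest distances from Hale:
Hale: 0
Quorn: 12  (via Hale)
Colne: 16  (via Hale)
Neston: 17  (via Quorn)
Eskin: 17  (via Hale)
Shortest route: Hale–Eskin = 17 min.

17 min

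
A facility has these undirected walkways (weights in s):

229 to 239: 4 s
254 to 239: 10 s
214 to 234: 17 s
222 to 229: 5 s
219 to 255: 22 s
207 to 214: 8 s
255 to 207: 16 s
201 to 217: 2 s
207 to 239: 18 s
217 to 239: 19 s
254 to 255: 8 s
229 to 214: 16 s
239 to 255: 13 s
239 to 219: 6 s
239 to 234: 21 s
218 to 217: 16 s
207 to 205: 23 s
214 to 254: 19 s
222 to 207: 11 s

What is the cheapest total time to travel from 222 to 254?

19 s

Shortest distances from 222:
222: 0
229: 5  (via 222)
239: 9  (via 229)
207: 11  (via 222)
219: 15  (via 239)
214: 19  (via 207)
254: 19  (via 239)
Shortest route: 222–229–239–254 = 19 s.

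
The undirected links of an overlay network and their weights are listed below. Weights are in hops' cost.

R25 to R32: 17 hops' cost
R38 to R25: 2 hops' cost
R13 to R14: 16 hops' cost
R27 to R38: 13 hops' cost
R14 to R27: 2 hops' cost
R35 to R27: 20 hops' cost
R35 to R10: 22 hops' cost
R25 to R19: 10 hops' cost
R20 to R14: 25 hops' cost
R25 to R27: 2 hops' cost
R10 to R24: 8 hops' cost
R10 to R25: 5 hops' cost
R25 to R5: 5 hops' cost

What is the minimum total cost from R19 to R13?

Candidate routes:
R19–R25–R27–R14–R13: 10+2+2+16 = 30
R19–R25–R38–R27–R14–R13: 10+2+13+2+16 = 43
R19–R25–R10–R35–R27–R14–R13: 10+5+22+20+2+16 = 75
Cheapest is R19–R25–R27–R14–R13 at 30 hops' cost.

30 hops' cost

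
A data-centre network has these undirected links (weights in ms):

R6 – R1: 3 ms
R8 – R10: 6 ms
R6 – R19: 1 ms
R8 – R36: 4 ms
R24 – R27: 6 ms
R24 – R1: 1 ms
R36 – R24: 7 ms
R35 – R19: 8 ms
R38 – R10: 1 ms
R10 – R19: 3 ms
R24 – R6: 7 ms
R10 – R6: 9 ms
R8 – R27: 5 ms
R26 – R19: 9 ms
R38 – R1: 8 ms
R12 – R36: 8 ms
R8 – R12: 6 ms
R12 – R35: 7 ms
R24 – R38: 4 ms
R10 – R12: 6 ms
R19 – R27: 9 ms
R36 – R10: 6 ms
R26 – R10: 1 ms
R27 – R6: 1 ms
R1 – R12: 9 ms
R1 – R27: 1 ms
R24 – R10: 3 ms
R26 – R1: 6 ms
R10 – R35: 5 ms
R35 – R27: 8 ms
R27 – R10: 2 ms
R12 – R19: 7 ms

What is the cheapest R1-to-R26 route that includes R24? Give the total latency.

5 ms

Shortest R1→R24: R1 → R24 = 1
Best R24 to R26: R24 → R10 → R26 costing 4
Total via R24: 1 + 4 = 5 ms.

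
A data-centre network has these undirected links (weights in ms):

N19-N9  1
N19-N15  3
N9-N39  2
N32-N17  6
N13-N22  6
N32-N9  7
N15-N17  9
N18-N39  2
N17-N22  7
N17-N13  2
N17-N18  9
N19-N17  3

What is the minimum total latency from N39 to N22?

13 ms

Shortest distances from N39:
N39: 0
N9: 2  (via N39)
N18: 2  (via N39)
N19: 3  (via N9)
N17: 6  (via N19)
N15: 6  (via N19)
N13: 8  (via N17)
N32: 9  (via N9)
N22: 13  (via N17)
Shortest route: N39 → N9 → N19 → N17 → N22 = 13 ms.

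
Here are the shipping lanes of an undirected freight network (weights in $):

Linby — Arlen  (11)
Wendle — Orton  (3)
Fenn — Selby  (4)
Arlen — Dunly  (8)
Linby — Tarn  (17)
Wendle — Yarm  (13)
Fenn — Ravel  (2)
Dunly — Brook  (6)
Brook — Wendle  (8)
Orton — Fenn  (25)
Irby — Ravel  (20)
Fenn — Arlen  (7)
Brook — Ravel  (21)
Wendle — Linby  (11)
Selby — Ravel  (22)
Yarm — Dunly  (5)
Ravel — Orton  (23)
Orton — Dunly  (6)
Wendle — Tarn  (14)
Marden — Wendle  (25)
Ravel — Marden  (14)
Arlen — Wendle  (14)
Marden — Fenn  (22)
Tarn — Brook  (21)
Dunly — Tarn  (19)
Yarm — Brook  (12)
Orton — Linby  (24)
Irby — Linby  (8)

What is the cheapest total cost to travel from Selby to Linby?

Candidate routes:
Selby–Fenn–Ravel–Irby–Linby: 4+2+20+8 = 34
Selby–Fenn–Arlen–Wendle–Linby: 4+7+14+11 = 36
Selby–Fenn–Arlen–Linby: 4+7+11 = 22
Selby–Fenn–Arlen–Dunly–Orton–Wendle–Linby: 4+7+8+6+3+11 = 39
Cheapest is Selby–Fenn–Arlen–Linby at $22.

$22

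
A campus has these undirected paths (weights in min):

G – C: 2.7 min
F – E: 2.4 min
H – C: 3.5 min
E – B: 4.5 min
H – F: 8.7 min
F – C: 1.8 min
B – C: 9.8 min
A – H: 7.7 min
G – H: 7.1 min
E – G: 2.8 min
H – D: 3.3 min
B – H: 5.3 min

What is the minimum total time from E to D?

11 min

Running Dijkstra from E:
E: 0
F: 2.4  (via E)
G: 2.8  (via E)
C: 4.2  (via F)
B: 4.5  (via E)
H: 7.7  (via C)
D: 11  (via H)
Shortest route: E–F–C–H–D = 11 min.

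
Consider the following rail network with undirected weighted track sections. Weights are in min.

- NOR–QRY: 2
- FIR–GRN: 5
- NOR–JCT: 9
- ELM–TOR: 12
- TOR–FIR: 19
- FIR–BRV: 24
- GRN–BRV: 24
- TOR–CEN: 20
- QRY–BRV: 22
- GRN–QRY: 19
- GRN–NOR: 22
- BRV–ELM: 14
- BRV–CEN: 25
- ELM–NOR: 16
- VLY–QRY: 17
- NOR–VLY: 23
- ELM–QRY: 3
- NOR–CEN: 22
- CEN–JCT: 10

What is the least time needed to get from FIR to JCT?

Enumerating some paths:
FIR - GRN - QRY - NOR - JCT: 5+19+2+9 = 35
FIR - GRN - NOR - JCT: 5+22+9 = 36
The minimum is 35 min via FIR - GRN - QRY - NOR - JCT.

35 min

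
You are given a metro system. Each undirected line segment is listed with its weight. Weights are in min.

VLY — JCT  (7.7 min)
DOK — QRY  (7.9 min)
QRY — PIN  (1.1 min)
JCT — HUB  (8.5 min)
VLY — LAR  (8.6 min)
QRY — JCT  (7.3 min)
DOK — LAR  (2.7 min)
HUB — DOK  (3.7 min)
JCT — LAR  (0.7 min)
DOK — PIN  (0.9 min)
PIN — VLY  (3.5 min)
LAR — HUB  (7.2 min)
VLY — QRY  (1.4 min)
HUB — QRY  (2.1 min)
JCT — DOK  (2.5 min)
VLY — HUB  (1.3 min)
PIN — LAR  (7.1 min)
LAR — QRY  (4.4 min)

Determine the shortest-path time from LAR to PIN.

Enumerating some paths:
LAR → DOK → PIN: 2.7+0.9 = 3.6
LAR → JCT → DOK → PIN: 0.7+2.5+0.9 = 4.1
LAR → QRY → PIN: 4.4+1.1 = 5.5
Cheapest is LAR → DOK → PIN at 3.6 min.

3.6 min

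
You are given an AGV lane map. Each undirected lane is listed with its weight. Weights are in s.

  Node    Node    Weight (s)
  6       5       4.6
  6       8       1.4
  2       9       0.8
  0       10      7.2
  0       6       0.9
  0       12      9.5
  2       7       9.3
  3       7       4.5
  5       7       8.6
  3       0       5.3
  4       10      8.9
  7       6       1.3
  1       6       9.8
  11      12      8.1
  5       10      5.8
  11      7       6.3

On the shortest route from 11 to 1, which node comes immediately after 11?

Enumerating some paths:
11 - 7 - 6 - 1: 6.3+1.3+9.8 = 17.4
11 - 7 - 3 - 0 - 6 - 1: 6.3+4.5+5.3+0.9+9.8 = 26.8
The minimum is 17.4 s via 11 - 7 - 6 - 1.
So from 11 the first move is to 7.

7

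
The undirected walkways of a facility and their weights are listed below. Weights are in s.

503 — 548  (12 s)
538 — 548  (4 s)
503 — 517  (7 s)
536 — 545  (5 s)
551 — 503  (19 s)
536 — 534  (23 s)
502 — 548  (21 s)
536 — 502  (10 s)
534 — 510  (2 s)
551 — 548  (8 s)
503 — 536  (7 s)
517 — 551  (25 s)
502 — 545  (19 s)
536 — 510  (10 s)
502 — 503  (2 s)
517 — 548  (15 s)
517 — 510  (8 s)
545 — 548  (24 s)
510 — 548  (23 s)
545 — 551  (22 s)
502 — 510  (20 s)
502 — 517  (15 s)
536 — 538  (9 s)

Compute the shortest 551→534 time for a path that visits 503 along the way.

36 s

Shortest 551→503: 551–503 = 19
Shortest 503→534: 503–517–510–534 = 17
Total via 503: 19 + 17 = 36 s.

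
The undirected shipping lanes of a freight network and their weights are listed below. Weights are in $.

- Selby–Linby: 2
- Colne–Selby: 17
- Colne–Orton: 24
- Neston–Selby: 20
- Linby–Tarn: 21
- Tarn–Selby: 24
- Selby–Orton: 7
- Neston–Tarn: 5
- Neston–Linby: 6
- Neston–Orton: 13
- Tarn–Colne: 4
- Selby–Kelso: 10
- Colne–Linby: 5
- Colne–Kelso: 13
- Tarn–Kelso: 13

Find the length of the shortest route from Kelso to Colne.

Settle nodes by increasing distance from Kelso:
Kelso: 0
Selby: 10  (via Kelso)
Linby: 12  (via Selby)
Tarn: 13  (via Kelso)
Colne: 13  (via Kelso)
Shortest route: Kelso → Colne = $13.

$13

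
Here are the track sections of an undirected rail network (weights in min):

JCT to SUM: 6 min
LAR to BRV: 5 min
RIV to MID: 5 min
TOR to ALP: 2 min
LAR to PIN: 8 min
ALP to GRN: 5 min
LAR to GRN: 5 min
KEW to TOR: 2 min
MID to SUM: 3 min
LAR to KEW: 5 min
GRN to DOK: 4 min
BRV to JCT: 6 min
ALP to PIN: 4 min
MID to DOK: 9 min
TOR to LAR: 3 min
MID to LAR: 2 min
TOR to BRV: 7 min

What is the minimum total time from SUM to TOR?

8 min

Candidate routes:
SUM → MID → LAR → TOR: 3+2+3 = 8
SUM → MID → LAR → GRN → ALP → TOR: 3+2+5+5+2 = 17
SUM → MID → LAR → KEW → TOR: 3+2+5+2 = 12
SUM → MID → LAR → BRV → TOR: 3+2+5+7 = 17
The minimum is 8 min via SUM → MID → LAR → TOR.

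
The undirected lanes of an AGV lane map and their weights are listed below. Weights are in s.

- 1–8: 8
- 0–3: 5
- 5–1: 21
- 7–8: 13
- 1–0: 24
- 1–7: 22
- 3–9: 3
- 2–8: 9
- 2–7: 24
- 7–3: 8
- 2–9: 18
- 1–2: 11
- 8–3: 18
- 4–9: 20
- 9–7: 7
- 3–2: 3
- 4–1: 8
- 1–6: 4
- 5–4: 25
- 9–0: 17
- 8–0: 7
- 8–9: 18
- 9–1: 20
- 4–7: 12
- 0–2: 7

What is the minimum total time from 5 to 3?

Enumerating some paths:
5 → 1 → 8 → 2 → 3: 21+8+9+3 = 41
5 → 1 → 2 → 3: 21+11+3 = 35
Cheapest is 5 → 1 → 2 → 3 at 35 s.

35 s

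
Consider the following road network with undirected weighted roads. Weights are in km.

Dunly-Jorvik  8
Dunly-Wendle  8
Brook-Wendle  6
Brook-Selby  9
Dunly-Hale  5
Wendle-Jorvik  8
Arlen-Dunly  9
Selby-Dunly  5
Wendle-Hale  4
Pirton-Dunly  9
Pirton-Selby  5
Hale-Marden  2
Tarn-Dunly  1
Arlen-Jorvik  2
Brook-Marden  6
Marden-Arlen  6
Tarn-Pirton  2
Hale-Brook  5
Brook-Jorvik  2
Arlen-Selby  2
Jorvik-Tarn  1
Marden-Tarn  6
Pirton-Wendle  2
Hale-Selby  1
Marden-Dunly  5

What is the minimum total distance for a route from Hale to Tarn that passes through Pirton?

8 km

Shortest Hale→Pirton: Hale → Selby → Pirton = 6
Shortest Pirton→Tarn: Pirton → Tarn = 2
Total via Pirton: 6 + 2 = 8 km.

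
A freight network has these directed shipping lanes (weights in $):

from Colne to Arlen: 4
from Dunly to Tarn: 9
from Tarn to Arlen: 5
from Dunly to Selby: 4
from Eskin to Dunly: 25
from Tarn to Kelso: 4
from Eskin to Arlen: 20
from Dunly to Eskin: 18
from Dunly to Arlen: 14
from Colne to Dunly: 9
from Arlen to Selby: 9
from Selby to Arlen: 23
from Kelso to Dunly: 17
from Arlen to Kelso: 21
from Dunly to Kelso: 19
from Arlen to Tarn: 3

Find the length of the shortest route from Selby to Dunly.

$47

Settle nodes by increasing distance from Selby:
Selby: 0
Arlen: 23  (via Selby)
Tarn: 26  (via Arlen)
Kelso: 30  (via Tarn)
Dunly: 47  (via Kelso)
Shortest route: Selby → Arlen → Tarn → Kelso → Dunly = $47.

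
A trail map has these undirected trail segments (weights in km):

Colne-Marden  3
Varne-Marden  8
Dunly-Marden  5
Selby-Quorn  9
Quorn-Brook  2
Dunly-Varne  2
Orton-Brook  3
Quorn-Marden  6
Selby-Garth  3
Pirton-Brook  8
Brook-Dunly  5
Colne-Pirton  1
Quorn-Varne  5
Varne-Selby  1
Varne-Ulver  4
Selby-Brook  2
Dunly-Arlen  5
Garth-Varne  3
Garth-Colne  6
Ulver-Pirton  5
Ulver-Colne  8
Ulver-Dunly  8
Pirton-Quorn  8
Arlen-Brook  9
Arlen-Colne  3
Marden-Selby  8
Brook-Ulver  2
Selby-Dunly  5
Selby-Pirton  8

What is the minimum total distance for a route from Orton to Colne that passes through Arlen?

Best Orton to Arlen: Orton–Brook–Arlen costing 12
Best Arlen to Colne: Arlen–Colne costing 3
Total via Arlen: 12 + 3 = 15 km.

15 km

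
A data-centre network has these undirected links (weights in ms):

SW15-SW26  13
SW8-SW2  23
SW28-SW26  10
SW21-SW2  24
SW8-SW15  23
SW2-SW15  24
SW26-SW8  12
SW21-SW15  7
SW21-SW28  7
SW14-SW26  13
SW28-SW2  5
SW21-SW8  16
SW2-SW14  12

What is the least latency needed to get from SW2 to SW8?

Compare a few routes:
SW2 - SW28 - SW26 - SW8: 5+10+12 = 27
SW2 - SW8: 23 = 23
The minimum is 23 ms via SW2 - SW8.

23 ms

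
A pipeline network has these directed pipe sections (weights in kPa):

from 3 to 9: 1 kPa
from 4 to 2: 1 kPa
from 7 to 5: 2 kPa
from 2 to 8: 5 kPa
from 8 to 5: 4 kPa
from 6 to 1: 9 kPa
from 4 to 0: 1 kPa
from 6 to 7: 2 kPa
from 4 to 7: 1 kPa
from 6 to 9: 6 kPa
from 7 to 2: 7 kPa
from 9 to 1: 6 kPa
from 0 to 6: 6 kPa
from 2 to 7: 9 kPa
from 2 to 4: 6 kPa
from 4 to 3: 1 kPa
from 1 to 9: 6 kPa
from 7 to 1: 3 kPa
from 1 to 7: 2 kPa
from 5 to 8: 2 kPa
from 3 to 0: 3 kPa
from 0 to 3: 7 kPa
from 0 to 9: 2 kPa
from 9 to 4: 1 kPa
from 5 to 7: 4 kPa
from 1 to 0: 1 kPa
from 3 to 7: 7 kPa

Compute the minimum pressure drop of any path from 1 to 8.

6 kPa

Shortest distances from 1:
1: 0
0: 1  (via 1)
7: 2  (via 1)
9: 3  (via 0)
4: 4  (via 9)
5: 4  (via 7)
2: 5  (via 4)
3: 5  (via 4)
8: 6  (via 5)
Shortest route: 1 → 7 → 5 → 8 = 6 kPa.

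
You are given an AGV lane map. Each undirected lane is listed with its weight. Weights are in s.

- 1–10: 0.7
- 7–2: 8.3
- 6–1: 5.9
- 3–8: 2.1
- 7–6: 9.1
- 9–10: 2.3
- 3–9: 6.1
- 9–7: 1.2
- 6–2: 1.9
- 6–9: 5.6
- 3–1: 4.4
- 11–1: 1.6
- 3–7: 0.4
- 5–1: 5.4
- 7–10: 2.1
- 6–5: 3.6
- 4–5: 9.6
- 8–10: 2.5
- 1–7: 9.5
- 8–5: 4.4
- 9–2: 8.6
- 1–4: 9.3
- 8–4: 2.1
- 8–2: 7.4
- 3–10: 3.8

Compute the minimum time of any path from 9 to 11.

Candidate routes:
9 → 10 → 1 → 11: 2.3+0.7+1.6 = 4.6
9 → 7 → 3 → 1 → 11: 1.2+0.4+4.4+1.6 = 7.6
9 → 7 → 10 → 1 → 11: 1.2+2.1+0.7+1.6 = 5.6
Cheapest is 9 → 10 → 1 → 11 at 4.6 s.

4.6 s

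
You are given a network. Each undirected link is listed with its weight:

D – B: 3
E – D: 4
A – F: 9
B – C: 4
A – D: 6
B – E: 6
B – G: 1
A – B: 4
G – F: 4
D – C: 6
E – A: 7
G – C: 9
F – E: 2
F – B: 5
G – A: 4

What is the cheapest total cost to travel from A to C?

Enumerating some paths:
A → B → C: 4+4 = 8
A → G → B → C: 4+1+4 = 9
The minimum is 8 via A → B → C.

8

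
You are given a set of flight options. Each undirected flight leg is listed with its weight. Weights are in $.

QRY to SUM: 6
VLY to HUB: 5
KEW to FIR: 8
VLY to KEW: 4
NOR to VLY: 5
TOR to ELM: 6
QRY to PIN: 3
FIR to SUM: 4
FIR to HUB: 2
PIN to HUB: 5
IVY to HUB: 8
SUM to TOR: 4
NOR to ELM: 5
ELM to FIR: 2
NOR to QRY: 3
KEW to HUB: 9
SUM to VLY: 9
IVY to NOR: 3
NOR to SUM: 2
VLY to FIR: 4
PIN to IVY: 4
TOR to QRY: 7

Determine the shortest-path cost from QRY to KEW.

Shortest distances from QRY:
QRY: 0
NOR: 3  (via QRY)
PIN: 3  (via QRY)
SUM: 5  (via NOR)
IVY: 6  (via NOR)
TOR: 7  (via QRY)
HUB: 8  (via PIN)
VLY: 8  (via NOR)
ELM: 8  (via NOR)
FIR: 9  (via SUM)
KEW: 12  (via VLY)
Shortest route: QRY–NOR–VLY–KEW = $12.

$12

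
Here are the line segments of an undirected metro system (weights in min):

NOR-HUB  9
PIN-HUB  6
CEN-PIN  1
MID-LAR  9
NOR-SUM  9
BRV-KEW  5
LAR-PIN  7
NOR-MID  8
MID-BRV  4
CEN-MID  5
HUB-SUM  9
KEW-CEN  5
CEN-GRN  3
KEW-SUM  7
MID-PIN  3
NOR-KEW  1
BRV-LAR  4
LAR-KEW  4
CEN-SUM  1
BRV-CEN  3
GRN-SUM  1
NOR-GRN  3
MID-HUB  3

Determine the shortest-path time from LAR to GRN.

Settle nodes by increasing distance from LAR:
LAR: 0
BRV: 4  (via LAR)
KEW: 4  (via LAR)
NOR: 5  (via KEW)
PIN: 7  (via LAR)
CEN: 7  (via BRV)
SUM: 8  (via CEN)
GRN: 8  (via NOR)
Shortest route: LAR–KEW–NOR–GRN = 8 min.

8 min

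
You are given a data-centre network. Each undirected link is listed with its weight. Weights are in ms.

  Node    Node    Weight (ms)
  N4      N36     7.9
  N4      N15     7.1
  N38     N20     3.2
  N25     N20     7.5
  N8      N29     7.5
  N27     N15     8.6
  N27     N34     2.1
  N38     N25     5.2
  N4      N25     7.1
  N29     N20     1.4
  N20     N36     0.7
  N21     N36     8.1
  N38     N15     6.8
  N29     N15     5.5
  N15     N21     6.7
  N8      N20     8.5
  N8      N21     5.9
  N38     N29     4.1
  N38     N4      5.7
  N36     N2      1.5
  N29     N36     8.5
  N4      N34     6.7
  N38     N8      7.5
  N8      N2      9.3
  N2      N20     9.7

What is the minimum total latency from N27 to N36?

Settle nodes by increasing distance from N27:
N27: 0
N34: 2.1  (via N27)
N15: 8.6  (via N27)
N4: 8.8  (via N34)
N29: 14.1  (via N15)
N38: 14.5  (via N4)
N21: 15.3  (via N15)
N20: 15.5  (via N29)
N25: 15.9  (via N4)
N36: 16.2  (via N20)
Shortest route: N27–N15–N29–N20–N36 = 16.2 ms.

16.2 ms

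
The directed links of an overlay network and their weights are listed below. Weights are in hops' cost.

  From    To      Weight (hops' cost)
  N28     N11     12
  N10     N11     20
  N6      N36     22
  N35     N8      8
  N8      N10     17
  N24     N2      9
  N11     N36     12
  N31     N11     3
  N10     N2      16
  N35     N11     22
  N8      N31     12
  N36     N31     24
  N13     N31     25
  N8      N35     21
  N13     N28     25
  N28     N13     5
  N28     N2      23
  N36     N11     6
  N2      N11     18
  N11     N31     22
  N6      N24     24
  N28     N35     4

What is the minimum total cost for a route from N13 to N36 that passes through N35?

63 hops' cost

Shortest N13→N35: N13 → N28 → N35 = 29
Best N35 to N36: N35 → N11 → N36 costing 34
Total via N35: 29 + 34 = 63 hops' cost.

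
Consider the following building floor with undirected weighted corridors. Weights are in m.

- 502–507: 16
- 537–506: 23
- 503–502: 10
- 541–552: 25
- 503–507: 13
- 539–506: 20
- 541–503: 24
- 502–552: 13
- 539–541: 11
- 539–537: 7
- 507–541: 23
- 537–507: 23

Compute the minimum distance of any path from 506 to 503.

55 m

Running Dijkstra from 506:
506: 0
539: 20  (via 506)
537: 23  (via 506)
541: 31  (via 539)
507: 46  (via 537)
503: 55  (via 541)
Shortest route: 506–539–541–503 = 55 m.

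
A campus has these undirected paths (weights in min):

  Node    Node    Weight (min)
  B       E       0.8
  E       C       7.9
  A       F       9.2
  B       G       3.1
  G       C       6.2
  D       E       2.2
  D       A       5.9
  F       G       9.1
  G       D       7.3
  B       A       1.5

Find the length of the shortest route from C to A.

10.2 min

Settle nodes by increasing distance from C:
C: 0
G: 6.2  (via C)
E: 7.9  (via C)
B: 8.7  (via E)
D: 10.1  (via E)
A: 10.2  (via B)
Shortest route: C → E → B → A = 10.2 min.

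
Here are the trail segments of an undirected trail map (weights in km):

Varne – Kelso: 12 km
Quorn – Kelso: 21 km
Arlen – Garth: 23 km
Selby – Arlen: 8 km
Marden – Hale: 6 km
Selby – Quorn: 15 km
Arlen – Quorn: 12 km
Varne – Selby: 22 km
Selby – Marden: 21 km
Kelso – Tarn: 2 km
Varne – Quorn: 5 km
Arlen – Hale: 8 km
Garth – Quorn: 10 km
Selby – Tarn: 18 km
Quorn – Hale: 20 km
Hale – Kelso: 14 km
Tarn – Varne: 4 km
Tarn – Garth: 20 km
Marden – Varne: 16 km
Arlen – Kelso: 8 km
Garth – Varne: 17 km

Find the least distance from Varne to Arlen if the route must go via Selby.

28 km

Best Varne to Selby: Varne → Quorn → Selby costing 20
Best Selby to Arlen: Selby → Arlen costing 8
Total via Selby: 20 + 8 = 28 km.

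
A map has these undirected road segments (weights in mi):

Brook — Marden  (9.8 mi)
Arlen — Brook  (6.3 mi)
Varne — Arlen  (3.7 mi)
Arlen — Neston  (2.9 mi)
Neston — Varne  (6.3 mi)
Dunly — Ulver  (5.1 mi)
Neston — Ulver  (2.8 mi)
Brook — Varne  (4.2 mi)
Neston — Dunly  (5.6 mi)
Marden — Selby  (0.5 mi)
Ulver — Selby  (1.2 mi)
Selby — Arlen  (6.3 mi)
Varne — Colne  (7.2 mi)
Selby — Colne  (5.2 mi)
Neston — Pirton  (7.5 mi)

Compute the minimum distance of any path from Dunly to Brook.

Candidate routes:
Dunly–Neston–Varne–Brook: 5.6+6.3+4.2 = 16.1
Dunly–Ulver–Selby–Marden–Brook: 5.1+1.2+0.5+9.8 = 16.6
Dunly–Neston–Arlen–Varne–Brook: 5.6+2.9+3.7+4.2 = 16.4
Dunly–Neston–Arlen–Brook: 5.6+2.9+6.3 = 14.8
Cheapest is Dunly–Neston–Arlen–Brook at 14.8 mi.

14.8 mi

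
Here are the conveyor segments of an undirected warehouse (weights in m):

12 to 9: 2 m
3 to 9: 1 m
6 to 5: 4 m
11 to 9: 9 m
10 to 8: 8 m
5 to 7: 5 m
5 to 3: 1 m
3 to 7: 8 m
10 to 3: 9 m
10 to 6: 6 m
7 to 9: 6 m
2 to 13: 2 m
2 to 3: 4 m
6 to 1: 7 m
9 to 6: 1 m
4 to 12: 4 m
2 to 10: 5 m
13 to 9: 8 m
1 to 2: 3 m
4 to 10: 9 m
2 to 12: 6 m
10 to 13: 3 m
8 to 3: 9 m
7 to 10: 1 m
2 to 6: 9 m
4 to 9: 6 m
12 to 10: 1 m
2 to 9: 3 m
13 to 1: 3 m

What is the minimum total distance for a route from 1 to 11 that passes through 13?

17 m

Best 1 to 13: 1 → 13 costing 3
Shortest 13→11: 13 → 2 → 9 → 11 = 14
Total via 13: 3 + 14 = 17 m.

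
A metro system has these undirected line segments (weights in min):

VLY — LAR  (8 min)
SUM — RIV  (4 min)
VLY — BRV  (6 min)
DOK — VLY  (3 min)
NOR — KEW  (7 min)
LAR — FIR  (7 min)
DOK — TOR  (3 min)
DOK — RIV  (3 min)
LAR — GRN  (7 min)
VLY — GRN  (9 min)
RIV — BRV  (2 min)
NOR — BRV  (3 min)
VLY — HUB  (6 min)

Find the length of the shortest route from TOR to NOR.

Settle nodes by increasing distance from TOR:
TOR: 0
DOK: 3  (via TOR)
VLY: 6  (via DOK)
RIV: 6  (via DOK)
BRV: 8  (via RIV)
SUM: 10  (via RIV)
NOR: 11  (via BRV)
Shortest route: TOR → DOK → RIV → BRV → NOR = 11 min.

11 min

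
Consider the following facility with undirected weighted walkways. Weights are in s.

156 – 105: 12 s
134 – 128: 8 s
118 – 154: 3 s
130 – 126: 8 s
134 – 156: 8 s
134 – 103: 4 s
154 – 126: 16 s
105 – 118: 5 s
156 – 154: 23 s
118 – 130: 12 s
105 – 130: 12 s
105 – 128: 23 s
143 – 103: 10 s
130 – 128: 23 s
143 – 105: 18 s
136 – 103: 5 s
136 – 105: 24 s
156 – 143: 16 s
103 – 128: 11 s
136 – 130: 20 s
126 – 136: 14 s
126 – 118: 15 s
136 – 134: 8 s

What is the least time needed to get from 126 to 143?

Shortest distances from 126:
126: 0
130: 8  (via 126)
136: 14  (via 126)
118: 15  (via 126)
154: 16  (via 126)
103: 19  (via 136)
105: 20  (via 130)
134: 22  (via 136)
143: 29  (via 103)
Shortest route: 126 → 136 → 103 → 143 = 29 s.

29 s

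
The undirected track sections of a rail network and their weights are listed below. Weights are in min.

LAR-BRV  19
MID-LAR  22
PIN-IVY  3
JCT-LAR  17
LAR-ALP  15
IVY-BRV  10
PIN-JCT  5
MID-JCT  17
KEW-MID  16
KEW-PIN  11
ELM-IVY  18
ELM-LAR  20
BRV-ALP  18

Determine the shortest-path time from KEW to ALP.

Settle nodes by increasing distance from KEW:
KEW: 0
PIN: 11  (via KEW)
IVY: 14  (via PIN)
MID: 16  (via KEW)
JCT: 16  (via PIN)
BRV: 24  (via IVY)
ELM: 32  (via IVY)
LAR: 33  (via JCT)
ALP: 42  (via BRV)
Shortest route: KEW–PIN–IVY–BRV–ALP = 42 min.

42 min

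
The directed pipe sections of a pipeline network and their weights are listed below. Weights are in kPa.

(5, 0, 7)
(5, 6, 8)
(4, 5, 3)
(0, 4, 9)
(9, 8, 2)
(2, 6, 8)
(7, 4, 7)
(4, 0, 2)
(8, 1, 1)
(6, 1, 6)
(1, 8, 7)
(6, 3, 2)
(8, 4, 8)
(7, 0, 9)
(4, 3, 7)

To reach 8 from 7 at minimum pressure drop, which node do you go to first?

4

Candidate routes:
7 → 4 → 5 → 6 → 1 → 8: 7+3+8+6+7 = 31
7 → 0 → 4 → 5 → 6 → 1 → 8: 9+9+3+8+6+7 = 42
The minimum is 31 kPa via 7 → 4 → 5 → 6 → 1 → 8.
So from 7 the first move is to 4.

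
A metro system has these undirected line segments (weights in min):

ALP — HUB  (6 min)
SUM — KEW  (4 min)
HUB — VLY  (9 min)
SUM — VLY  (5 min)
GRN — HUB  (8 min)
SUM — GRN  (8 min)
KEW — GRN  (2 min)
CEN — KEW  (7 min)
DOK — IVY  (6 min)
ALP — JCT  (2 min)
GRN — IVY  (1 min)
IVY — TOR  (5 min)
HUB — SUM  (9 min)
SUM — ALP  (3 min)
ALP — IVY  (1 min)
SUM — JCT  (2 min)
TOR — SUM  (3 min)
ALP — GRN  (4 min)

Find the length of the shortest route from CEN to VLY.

16 min

Running Dijkstra from CEN:
CEN: 0
KEW: 7  (via CEN)
GRN: 9  (via KEW)
IVY: 10  (via GRN)
ALP: 11  (via IVY)
SUM: 11  (via KEW)
JCT: 13  (via ALP)
TOR: 14  (via SUM)
VLY: 16  (via SUM)
Shortest route: CEN → KEW → SUM → VLY = 16 min.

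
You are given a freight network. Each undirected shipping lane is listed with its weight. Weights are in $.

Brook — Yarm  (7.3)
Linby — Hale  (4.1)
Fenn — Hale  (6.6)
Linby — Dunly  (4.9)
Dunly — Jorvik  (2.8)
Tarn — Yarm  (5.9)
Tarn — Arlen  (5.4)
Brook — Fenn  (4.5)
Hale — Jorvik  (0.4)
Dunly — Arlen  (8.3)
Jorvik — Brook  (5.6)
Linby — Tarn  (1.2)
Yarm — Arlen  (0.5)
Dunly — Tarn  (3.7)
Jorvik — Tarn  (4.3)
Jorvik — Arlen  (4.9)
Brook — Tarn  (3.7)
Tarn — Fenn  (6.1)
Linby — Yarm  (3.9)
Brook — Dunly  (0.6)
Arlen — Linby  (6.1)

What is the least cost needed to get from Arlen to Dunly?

$7.7

Shortest distances from Arlen:
Arlen: 0
Yarm: 0.5  (via Arlen)
Linby: 4.4  (via Yarm)
Jorvik: 4.9  (via Arlen)
Hale: 5.3  (via Jorvik)
Tarn: 5.4  (via Arlen)
Dunly: 7.7  (via Jorvik)
Shortest route: Arlen–Jorvik–Dunly = $7.7.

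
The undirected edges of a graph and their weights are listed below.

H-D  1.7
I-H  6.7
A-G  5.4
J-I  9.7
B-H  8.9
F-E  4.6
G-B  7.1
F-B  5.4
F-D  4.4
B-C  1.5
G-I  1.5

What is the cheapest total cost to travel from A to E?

Compare a few routes:
A - G - B - F - E: 5.4+7.1+5.4+4.6 = 22.5
A - G - B - H - D - F - E: 5.4+7.1+8.9+1.7+4.4+4.6 = 32.1
A - G - I - H - D - F - E: 5.4+1.5+6.7+1.7+4.4+4.6 = 24.3
Cheapest is A - G - B - F - E at 22.5.

22.5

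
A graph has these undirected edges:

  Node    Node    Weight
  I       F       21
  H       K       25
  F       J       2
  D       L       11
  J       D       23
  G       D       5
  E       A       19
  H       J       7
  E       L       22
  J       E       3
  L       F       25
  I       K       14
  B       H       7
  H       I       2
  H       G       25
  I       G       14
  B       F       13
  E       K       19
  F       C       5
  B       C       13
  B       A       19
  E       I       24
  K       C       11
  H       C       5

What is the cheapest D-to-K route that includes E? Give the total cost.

Best D to E: D → J → E costing 26
Best E to K: E → K costing 19
Total via E: 26 + 19 = 45.

45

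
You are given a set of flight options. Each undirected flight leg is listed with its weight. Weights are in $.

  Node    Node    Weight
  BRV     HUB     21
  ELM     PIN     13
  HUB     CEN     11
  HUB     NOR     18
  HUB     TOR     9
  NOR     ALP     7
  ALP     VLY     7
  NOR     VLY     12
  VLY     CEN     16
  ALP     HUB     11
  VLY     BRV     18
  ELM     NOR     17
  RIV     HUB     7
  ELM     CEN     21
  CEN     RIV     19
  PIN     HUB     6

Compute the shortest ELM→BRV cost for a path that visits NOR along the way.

$47

Shortest ELM→NOR: ELM–NOR = 17
Shortest NOR→BRV: NOR–VLY–BRV = 30
Total via NOR: 17 + 30 = $47.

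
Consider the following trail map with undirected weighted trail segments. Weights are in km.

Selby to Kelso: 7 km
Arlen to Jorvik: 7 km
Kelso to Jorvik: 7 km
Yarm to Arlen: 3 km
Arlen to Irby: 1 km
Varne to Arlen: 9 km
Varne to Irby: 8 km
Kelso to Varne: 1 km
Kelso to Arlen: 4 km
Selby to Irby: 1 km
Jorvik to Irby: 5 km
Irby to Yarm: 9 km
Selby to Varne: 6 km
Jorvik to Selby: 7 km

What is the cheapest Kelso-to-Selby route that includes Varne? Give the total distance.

Best Kelso to Varne: Kelso → Varne costing 1
Shortest Varne→Selby: Varne → Selby = 6
Total via Varne: 1 + 6 = 7 km.

7 km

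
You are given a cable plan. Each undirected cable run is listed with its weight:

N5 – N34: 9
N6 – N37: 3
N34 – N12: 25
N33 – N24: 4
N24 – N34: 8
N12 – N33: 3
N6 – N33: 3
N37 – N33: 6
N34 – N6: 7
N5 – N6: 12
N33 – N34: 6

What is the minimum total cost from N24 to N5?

17

Settle nodes by increasing distance from N24:
N24: 0
N33: 4  (via N24)
N6: 7  (via N33)
N12: 7  (via N33)
N34: 8  (via N24)
N37: 10  (via N33)
N5: 17  (via N34)
Shortest route: N24–N34–N5 = 17.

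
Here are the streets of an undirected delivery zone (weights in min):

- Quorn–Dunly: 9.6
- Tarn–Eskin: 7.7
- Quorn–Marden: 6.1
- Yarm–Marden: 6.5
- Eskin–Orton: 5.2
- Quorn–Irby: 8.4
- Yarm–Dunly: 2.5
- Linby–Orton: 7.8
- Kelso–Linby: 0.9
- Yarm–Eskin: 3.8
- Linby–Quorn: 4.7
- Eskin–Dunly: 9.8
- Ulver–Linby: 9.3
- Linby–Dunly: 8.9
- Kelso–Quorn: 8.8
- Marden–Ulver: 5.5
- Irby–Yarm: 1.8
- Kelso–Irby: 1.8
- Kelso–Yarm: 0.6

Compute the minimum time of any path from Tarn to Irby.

13.3 min

Enumerating some paths:
Tarn - Eskin - Dunly - Yarm - Irby: 7.7+9.8+2.5+1.8 = 21.8
Tarn - Eskin - Yarm - Irby: 7.7+3.8+1.8 = 13.3
Tarn - Eskin - Yarm - Kelso - Irby: 7.7+3.8+0.6+1.8 = 13.9
Cheapest is Tarn - Eskin - Yarm - Irby at 13.3 min.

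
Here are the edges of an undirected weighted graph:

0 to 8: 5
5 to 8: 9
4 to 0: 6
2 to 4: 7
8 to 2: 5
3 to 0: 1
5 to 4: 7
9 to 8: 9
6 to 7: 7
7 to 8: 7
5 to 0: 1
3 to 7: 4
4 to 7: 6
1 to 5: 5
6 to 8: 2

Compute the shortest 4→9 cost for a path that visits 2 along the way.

Shortest 4→2: 4 → 2 = 7
Best 2 to 9: 2 → 8 → 9 costing 14
Total via 2: 7 + 14 = 21.

21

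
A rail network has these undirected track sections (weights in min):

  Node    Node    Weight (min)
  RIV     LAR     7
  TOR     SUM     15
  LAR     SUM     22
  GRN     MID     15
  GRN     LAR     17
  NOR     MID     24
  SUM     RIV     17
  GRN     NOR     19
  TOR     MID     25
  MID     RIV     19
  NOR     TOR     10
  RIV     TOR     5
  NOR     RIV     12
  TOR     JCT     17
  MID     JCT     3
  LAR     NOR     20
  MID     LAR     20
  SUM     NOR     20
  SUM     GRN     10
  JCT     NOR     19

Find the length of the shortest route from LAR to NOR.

19 min

Shortest distances from LAR:
LAR: 0
RIV: 7  (via LAR)
TOR: 12  (via RIV)
GRN: 17  (via LAR)
NOR: 19  (via RIV)
Shortest route: LAR–RIV–NOR = 19 min.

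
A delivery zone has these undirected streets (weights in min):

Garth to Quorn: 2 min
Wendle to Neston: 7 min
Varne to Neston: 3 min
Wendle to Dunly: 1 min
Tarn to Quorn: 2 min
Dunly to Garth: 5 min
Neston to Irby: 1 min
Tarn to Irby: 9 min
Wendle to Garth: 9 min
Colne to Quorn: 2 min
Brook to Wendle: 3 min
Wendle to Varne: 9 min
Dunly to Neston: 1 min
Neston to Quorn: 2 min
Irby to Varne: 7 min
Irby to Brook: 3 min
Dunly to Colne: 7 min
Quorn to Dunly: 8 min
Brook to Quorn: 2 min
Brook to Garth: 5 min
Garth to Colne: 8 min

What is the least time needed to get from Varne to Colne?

7 min

Enumerating some paths:
Varne–Neston–Irby–Brook–Quorn–Colne: 3+1+3+2+2 = 11
Varne–Neston–Quorn–Colne: 3+2+2 = 7
Varne–Neston–Dunly–Colne: 3+1+7 = 11
Cheapest is Varne–Neston–Quorn–Colne at 7 min.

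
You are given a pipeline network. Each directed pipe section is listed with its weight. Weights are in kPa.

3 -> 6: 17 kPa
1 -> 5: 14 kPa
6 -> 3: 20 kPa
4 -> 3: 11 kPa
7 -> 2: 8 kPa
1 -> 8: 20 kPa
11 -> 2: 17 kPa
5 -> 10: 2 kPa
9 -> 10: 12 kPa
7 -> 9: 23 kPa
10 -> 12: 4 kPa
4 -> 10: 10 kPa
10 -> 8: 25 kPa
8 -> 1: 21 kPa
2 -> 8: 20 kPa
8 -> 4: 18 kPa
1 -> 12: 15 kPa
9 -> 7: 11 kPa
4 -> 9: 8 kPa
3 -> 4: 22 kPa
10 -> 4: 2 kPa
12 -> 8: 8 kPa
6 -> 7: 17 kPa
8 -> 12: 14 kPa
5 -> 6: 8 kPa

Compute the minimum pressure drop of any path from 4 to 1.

43 kPa

Shortest distances from 4:
4: 0
9: 8  (via 4)
10: 10  (via 4)
3: 11  (via 4)
12: 14  (via 10)
7: 19  (via 9)
8: 22  (via 12)
2: 27  (via 7)
6: 28  (via 3)
1: 43  (via 8)
Shortest route: 4–10–12–8–1 = 43 kPa.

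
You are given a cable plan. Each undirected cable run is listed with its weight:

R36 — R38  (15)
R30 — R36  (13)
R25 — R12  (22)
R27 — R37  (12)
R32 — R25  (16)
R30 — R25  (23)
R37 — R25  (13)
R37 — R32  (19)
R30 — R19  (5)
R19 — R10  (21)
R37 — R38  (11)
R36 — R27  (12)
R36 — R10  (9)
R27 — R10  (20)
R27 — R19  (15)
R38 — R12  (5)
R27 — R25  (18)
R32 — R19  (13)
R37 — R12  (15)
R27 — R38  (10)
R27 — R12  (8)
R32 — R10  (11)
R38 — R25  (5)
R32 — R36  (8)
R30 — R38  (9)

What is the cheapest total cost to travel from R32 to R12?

Settle nodes by increasing distance from R32:
R32: 0
R36: 8  (via R32)
R10: 11  (via R32)
R19: 13  (via R32)
R25: 16  (via R32)
R30: 18  (via R19)
R37: 19  (via R32)
R27: 20  (via R36)
R38: 21  (via R25)
R12: 26  (via R38)
Shortest route: R32 → R25 → R38 → R12 = 26.

26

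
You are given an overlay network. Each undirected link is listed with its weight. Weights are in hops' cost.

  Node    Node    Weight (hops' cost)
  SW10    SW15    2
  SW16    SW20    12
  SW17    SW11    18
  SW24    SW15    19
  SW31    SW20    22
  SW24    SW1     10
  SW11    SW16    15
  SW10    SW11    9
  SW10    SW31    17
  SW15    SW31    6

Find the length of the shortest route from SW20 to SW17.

Compare a few routes:
SW20 - SW31 - SW15 - SW10 - SW11 - SW17: 22+6+2+9+18 = 57
SW20 - SW16 - SW11 - SW17: 12+15+18 = 45
Cheapest is SW20 - SW16 - SW11 - SW17 at 45 hops' cost.

45 hops' cost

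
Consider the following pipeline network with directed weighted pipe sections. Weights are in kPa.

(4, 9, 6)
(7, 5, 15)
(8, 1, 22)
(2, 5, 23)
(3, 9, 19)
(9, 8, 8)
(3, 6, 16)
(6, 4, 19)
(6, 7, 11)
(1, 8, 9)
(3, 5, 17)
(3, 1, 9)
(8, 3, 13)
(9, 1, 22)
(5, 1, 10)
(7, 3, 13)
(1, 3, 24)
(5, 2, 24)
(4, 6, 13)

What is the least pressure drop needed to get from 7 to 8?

Candidate routes:
7 → 3 → 9 → 8: 13+19+8 = 40
7 → 5 → 1 → 8: 15+10+9 = 34
7 → 3 → 1 → 8: 13+9+9 = 31
Cheapest is 7 → 3 → 1 → 8 at 31 kPa.

31 kPa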